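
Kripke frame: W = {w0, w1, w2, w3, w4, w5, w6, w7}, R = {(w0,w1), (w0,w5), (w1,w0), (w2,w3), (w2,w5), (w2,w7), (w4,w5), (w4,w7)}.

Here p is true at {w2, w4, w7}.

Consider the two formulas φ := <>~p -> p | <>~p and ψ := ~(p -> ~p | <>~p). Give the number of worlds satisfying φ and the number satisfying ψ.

For <>~p -> p | <>~p:
w0: <>~p is T, p | <>~p is T. ✓
w1: <>~p is T, p | <>~p is T. ✓
w2: <>~p is T, p | <>~p is T. ✓
w3: <>~p is F, p | <>~p is F. ✓
w4: <>~p is T, p | <>~p is T. ✓
w5: <>~p is F, p | <>~p is F. ✓
w6: <>~p is F, p | <>~p is F. ✓
w7: <>~p is F, p | <>~p is T. ✓
— 8 worlds.
For ~(p -> ~p | <>~p):
w0: p -> ~p | <>~p is T. ✗
w1: p -> ~p | <>~p is T. ✗
w2: p -> ~p | <>~p is T. ✗
w3: p -> ~p | <>~p is T. ✗
w4: p -> ~p | <>~p is T. ✗
w5: p -> ~p | <>~p is T. ✗
w6: p -> ~p | <>~p is T. ✗
w7: p -> ~p | <>~p is F. ✓
— 1 world.

8 and 1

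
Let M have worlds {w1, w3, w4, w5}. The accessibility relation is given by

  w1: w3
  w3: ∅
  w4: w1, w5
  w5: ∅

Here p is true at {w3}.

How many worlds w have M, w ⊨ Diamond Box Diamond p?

w1: successors {w3}; Box Diamond p there: w3:T. ✓
w3: no successors, so Diamond Box Diamond p fails. ✗
w4: successors {w1, w5}; Box Diamond p there: w1:F, w5:T. ✓
w5: no successors, so Diamond Box Diamond p fails. ✗
Satisfying worlds: {w1, w4}.

2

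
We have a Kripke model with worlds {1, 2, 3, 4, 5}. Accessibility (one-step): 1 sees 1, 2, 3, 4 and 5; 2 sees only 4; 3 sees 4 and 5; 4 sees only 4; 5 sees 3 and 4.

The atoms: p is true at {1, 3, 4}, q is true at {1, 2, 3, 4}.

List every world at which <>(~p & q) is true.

1: successors {1, 2, 3, 4, 5}; ~p & q there: 1:F, 2:T, 3:F, 4:F, 5:F. ✓
2: successors {4}; ~p & q there: 4:F. ✗
3: successors {4, 5}; ~p & q there: 4:F, 5:F. ✗
4: successors {4}; ~p & q there: 4:F. ✗
5: successors {3, 4}; ~p & q there: 3:F, 4:F. ✗

{1}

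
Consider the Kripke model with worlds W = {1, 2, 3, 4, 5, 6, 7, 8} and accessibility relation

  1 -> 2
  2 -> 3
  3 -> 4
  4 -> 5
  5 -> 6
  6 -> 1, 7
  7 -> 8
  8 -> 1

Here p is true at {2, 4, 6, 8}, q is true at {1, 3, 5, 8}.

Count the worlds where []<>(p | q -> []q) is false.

1: successors {2}; <>(p | q -> []q) there: 2:F. ✗
2: successors {3}; <>(p | q -> []q) there: 3:T. ✓
3: successors {4}; <>(p | q -> []q) there: 4:F. ✗
4: successors {5}; <>(p | q -> []q) there: 5:F. ✗
5: successors {6}; <>(p | q -> []q) there: 6:T. ✓
6: successors {1, 7}; <>(p | q -> []q) there: 1:T, 7:T. ✓
7: successors {8}; <>(p | q -> []q) there: 8:F. ✗
8: successors {1}; <>(p | q -> []q) there: 1:T. ✓
Satisfying worlds: {2, 5, 6, 8}.
So []<>(p | q -> []q) fails at the other 4 worlds.

4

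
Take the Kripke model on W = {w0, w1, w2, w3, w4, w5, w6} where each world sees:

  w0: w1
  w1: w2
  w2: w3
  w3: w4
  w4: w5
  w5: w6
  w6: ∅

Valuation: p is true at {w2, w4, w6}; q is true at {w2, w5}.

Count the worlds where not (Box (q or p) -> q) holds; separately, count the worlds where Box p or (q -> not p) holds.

4 and 6

For not (Box (q or p) -> q):
w0: Box (q or p) -> q is T. ✗
w1: Box (q or p) -> q is F. ✓
w2: Box (q or p) -> q is T. ✗
w3: Box (q or p) -> q is F. ✓
w4: Box (q or p) -> q is F. ✓
w5: Box (q or p) -> q is T. ✗
w6: Box (q or p) -> q is F. ✓
— 4 worlds.
For Box p or (q -> not p):
w0: Box p is F, q -> not p is T. ✓
w1: Box p is T, q -> not p is T. ✓
w2: Box p is F, q -> not p is F. ✗
w3: Box p is T, q -> not p is T. ✓
w4: Box p is F, q -> not p is T. ✓
w5: Box p is T, q -> not p is T. ✓
w6: Box p is T, q -> not p is T. ✓
— 6 worlds.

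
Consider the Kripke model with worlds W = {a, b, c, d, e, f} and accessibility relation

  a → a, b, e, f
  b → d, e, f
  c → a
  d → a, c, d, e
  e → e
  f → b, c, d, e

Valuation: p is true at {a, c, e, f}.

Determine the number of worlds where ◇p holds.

a: successors {a, b, e, f}; p there: a:T, b:F, e:T, f:T. ✓
b: successors {d, e, f}; p there: d:F, e:T, f:T. ✓
c: successors {a}; p there: a:T. ✓
d: successors {a, c, d, e}; p there: a:T, c:T, d:F, e:T. ✓
e: successors {e}; p there: e:T. ✓
f: successors {b, c, d, e}; p there: b:F, c:T, d:F, e:T. ✓
Satisfying worlds: {a, b, c, d, e, f}.

6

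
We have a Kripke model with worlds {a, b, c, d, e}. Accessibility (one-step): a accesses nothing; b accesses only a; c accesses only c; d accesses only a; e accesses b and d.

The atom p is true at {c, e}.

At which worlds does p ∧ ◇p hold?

{c}

a: p is F, ◇p is F. ✗
b: p is F, ◇p is F. ✗
c: p is T, ◇p is T. ✓
d: p is F, ◇p is F. ✗
e: p is T, ◇p is F. ✗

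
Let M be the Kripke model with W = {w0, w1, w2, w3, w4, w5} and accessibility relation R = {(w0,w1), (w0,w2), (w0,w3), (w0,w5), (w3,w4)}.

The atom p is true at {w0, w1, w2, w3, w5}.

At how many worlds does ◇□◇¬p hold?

w0: successors {w1, w2, w3, w5}; □◇¬p there: w1:T, w2:T, w3:F, w5:T. ✓
w1: no successors, so ◇□◇¬p fails. ✗
w2: no successors, so ◇□◇¬p fails. ✗
w3: successors {w4}; □◇¬p there: w4:T. ✓
w4: no successors, so ◇□◇¬p fails. ✗
w5: no successors, so ◇□◇¬p fails. ✗
Satisfying worlds: {w0, w3}.

2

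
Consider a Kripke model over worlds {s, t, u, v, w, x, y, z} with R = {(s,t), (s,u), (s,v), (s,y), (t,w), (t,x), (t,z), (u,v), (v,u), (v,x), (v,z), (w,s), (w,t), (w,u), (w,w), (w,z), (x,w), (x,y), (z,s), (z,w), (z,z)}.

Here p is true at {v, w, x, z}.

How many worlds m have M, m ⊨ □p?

s: successors {t, u, v, y}; p there: t:F, u:F, v:T, y:F. ✗
t: successors {w, x, z}; p there: w:T, x:T, z:T. ✓
u: successors {v}; p there: v:T. ✓
v: successors {u, x, z}; p there: u:F, x:T, z:T. ✗
w: successors {s, t, u, w, z}; p there: s:F, t:F, u:F, w:T, z:T. ✗
x: successors {w, y}; p there: w:T, y:F. ✗
y: no successors, so □p holds vacuously. ✓
z: successors {s, w, z}; p there: s:F, w:T, z:T. ✗
Satisfying worlds: {t, u, y}.

3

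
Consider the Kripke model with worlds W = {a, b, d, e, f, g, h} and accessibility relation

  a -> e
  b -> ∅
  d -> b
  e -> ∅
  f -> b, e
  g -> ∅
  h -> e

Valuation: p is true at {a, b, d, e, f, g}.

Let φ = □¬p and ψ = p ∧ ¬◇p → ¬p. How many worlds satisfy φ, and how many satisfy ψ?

3 and 4

For □¬p:
a: successors {e}; ¬p there: e:F. ✗
b: no successors, so □¬p holds vacuously. ✓
d: successors {b}; ¬p there: b:F. ✗
e: no successors, so □¬p holds vacuously. ✓
f: successors {b, e}; ¬p there: b:F, e:F. ✗
g: no successors, so □¬p holds vacuously. ✓
h: successors {e}; ¬p there: e:F. ✗
— 3 worlds.
For p ∧ ¬◇p → ¬p:
a: p ∧ ¬◇p is F, ¬p is F. ✓
b: p ∧ ¬◇p is T, ¬p is F. ✗
d: p ∧ ¬◇p is F, ¬p is F. ✓
e: p ∧ ¬◇p is T, ¬p is F. ✗
f: p ∧ ¬◇p is F, ¬p is F. ✓
g: p ∧ ¬◇p is T, ¬p is F. ✗
h: p ∧ ¬◇p is F, ¬p is T. ✓
— 4 worlds.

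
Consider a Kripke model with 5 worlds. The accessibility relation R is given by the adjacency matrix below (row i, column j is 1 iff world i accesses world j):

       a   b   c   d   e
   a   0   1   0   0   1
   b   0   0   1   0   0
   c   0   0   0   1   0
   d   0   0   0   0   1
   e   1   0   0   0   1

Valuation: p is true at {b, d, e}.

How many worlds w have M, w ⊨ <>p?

4

a: successors {b, e}; p there: b:T, e:T. ✓
b: successors {c}; p there: c:F. ✗
c: successors {d}; p there: d:T. ✓
d: successors {e}; p there: e:T. ✓
e: successors {a, e}; p there: a:F, e:T. ✓
Satisfying worlds: {a, c, d, e}.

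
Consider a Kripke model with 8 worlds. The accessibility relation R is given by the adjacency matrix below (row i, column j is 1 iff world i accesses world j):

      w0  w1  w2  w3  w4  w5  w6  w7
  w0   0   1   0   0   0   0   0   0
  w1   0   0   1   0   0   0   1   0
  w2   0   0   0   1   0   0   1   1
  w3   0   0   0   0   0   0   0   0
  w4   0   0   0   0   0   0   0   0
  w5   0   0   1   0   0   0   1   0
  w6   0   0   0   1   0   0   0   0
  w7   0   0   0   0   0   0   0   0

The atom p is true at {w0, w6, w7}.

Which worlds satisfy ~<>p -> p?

{w0, w1, w2, w5, w6, w7}

w0: ~<>p is T, p is T. ✓
w1: ~<>p is F, p is F. ✓
w2: ~<>p is F, p is F. ✓
w3: ~<>p is T, p is F. ✗
w4: ~<>p is T, p is F. ✗
w5: ~<>p is F, p is F. ✓
w6: ~<>p is T, p is T. ✓
w7: ~<>p is T, p is T. ✓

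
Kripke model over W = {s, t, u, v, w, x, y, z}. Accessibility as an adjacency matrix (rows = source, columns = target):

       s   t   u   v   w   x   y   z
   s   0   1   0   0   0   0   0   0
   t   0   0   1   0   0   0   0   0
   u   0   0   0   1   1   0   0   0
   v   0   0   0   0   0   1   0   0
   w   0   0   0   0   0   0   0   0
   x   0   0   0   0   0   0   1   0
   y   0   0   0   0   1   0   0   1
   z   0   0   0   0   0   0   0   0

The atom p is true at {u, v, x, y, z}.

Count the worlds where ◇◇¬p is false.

s: successors {t}; ◇¬p there: t:F. ✗
t: successors {u}; ◇¬p there: u:T. ✓
u: successors {v, w}; ◇¬p there: v:F, w:F. ✗
v: successors {x}; ◇¬p there: x:F. ✗
w: no successors, so ◇◇¬p fails. ✗
x: successors {y}; ◇¬p there: y:T. ✓
y: successors {w, z}; ◇¬p there: w:F, z:F. ✗
z: no successors, so ◇◇¬p fails. ✗
Satisfying worlds: {t, x}.
So ◇◇¬p fails at the other 6 worlds.

6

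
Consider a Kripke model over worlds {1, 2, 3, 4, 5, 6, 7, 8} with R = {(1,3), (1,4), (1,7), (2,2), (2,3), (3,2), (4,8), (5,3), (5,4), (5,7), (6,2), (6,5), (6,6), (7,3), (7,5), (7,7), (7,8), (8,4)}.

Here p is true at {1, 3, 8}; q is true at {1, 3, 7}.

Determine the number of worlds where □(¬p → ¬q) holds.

5

1: successors {3, 4, 7}; ¬p → ¬q there: 3:T, 4:T, 7:F. ✗
2: successors {2, 3}; ¬p → ¬q there: 2:T, 3:T. ✓
3: successors {2}; ¬p → ¬q there: 2:T. ✓
4: successors {8}; ¬p → ¬q there: 8:T. ✓
5: successors {3, 4, 7}; ¬p → ¬q there: 3:T, 4:T, 7:F. ✗
6: successors {2, 5, 6}; ¬p → ¬q there: 2:T, 5:T, 6:T. ✓
7: successors {3, 5, 7, 8}; ¬p → ¬q there: 3:T, 5:T, 7:F, 8:T. ✗
8: successors {4}; ¬p → ¬q there: 4:T. ✓
Satisfying worlds: {2, 3, 4, 6, 8}.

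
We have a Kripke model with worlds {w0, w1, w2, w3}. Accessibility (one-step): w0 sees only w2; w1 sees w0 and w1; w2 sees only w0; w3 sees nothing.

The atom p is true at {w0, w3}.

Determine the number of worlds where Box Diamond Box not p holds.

2

w0: successors {w2}; Diamond Box not p there: w2:T. ✓
w1: successors {w0, w1}; Diamond Box not p there: w0:F, w1:T. ✗
w2: successors {w0}; Diamond Box not p there: w0:F. ✗
w3: no successors, so Box Diamond Box not p holds vacuously. ✓
Satisfying worlds: {w0, w3}.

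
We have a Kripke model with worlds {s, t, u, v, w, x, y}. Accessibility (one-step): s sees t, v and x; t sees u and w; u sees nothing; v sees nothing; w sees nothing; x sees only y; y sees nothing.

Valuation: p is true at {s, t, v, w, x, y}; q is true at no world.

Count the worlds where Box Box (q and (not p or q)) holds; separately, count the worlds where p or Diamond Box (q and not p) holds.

For Box Box (q and (not p or q)):
s: successors {t, v, x}; Box (q and (not p or q)) there: t:F, v:T, x:F. ✗
t: successors {u, w}; Box (q and (not p or q)) there: u:T, w:T. ✓
u: no successors, so Box Box (q and (not p or q)) holds vacuously. ✓
v: no successors, so Box Box (q and (not p or q)) holds vacuously. ✓
w: no successors, so Box Box (q and (not p or q)) holds vacuously. ✓
x: successors {y}; Box (q and (not p or q)) there: y:T. ✓
y: no successors, so Box Box (q and (not p or q)) holds vacuously. ✓
— 6 worlds.
For p or Diamond Box (q and not p):
s: p is T, Diamond Box (q and not p) is T. ✓
t: p is T, Diamond Box (q and not p) is T. ✓
u: p is F, Diamond Box (q and not p) is F. ✗
v: p is T, Diamond Box (q and not p) is F. ✓
w: p is T, Diamond Box (q and not p) is F. ✓
x: p is T, Diamond Box (q and not p) is T. ✓
y: p is T, Diamond Box (q and not p) is F. ✓
— 6 worlds.

6 and 6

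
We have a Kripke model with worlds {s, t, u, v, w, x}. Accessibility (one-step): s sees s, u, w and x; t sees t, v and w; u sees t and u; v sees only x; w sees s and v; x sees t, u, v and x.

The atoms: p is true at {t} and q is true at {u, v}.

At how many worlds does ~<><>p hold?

1

s: <><>p is T. ✗
t: <><>p is T. ✗
u: <><>p is T. ✗
v: <><>p is T. ✗
w: <><>p is F. ✓
x: <><>p is T. ✗
Satisfying worlds: {w}.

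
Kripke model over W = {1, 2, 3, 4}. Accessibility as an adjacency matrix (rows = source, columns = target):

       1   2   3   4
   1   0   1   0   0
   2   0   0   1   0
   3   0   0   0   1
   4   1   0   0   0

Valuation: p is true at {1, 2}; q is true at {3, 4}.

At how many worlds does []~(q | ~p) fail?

2

1: successors {2}; ~(q | ~p) there: 2:T. ✓
2: successors {3}; ~(q | ~p) there: 3:F. ✗
3: successors {4}; ~(q | ~p) there: 4:F. ✗
4: successors {1}; ~(q | ~p) there: 1:T. ✓
Satisfying worlds: {1, 4}.
So []~(q | ~p) fails at the other 2 worlds.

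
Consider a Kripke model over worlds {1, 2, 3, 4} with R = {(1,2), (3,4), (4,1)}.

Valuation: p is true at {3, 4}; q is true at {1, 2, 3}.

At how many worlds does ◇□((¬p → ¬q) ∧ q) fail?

3

1: successors {2}; □((¬p → ¬q) ∧ q) there: 2:T. ✓
2: no successors, so ◇□((¬p → ¬q) ∧ q) fails. ✗
3: successors {4}; □((¬p → ¬q) ∧ q) there: 4:F. ✗
4: successors {1}; □((¬p → ¬q) ∧ q) there: 1:F. ✗
Satisfying worlds: {1}.
So ◇□((¬p → ¬q) ∧ q) fails at the other 3 worlds.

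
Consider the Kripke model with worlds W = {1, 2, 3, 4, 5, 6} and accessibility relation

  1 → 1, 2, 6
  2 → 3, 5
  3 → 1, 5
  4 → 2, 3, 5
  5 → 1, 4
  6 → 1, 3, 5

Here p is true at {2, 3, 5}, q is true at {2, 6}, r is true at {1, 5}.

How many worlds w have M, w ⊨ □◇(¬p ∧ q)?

0

1: successors {1, 2, 6}; ◇(¬p ∧ q) there: 1:T, 2:F, 6:F. ✗
2: successors {3, 5}; ◇(¬p ∧ q) there: 3:F, 5:F. ✗
3: successors {1, 5}; ◇(¬p ∧ q) there: 1:T, 5:F. ✗
4: successors {2, 3, 5}; ◇(¬p ∧ q) there: 2:F, 3:F, 5:F. ✗
5: successors {1, 4}; ◇(¬p ∧ q) there: 1:T, 4:F. ✗
6: successors {1, 3, 5}; ◇(¬p ∧ q) there: 1:T, 3:F, 5:F. ✗
Satisfying worlds: ∅.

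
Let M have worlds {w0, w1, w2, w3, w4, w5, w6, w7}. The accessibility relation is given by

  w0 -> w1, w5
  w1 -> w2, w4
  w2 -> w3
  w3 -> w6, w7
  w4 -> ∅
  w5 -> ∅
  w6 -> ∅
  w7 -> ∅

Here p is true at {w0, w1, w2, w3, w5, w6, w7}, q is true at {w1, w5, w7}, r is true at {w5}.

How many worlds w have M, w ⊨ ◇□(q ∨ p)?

4

w0: successors {w1, w5}; □(q ∨ p) there: w1:F, w5:T. ✓
w1: successors {w2, w4}; □(q ∨ p) there: w2:T, w4:T. ✓
w2: successors {w3}; □(q ∨ p) there: w3:T. ✓
w3: successors {w6, w7}; □(q ∨ p) there: w6:T, w7:T. ✓
w4: no successors, so ◇□(q ∨ p) fails. ✗
w5: no successors, so ◇□(q ∨ p) fails. ✗
w6: no successors, so ◇□(q ∨ p) fails. ✗
w7: no successors, so ◇□(q ∨ p) fails. ✗
Satisfying worlds: {w0, w1, w2, w3}.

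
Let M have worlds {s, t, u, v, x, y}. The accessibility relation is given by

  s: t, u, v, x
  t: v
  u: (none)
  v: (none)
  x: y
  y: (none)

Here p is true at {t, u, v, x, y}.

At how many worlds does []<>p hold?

3

s: successors {t, u, v, x}; <>p there: t:T, u:F, v:F, x:T. ✗
t: successors {v}; <>p there: v:F. ✗
u: no successors, so []<>p holds vacuously. ✓
v: no successors, so []<>p holds vacuously. ✓
x: successors {y}; <>p there: y:F. ✗
y: no successors, so []<>p holds vacuously. ✓
Satisfying worlds: {u, v, y}.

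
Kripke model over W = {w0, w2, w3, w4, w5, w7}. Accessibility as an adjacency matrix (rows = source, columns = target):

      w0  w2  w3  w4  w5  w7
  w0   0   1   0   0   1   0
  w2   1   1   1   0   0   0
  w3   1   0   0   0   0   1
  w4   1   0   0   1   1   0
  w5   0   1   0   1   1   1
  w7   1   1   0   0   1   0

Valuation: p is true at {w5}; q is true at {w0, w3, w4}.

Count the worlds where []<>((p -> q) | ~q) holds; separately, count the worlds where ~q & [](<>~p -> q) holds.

For []<>((p -> q) | ~q):
w0: successors {w2, w5}; <>((p -> q) | ~q) there: w2:T, w5:T. ✓
w2: successors {w0, w2, w3}; <>((p -> q) | ~q) there: w0:T, w2:T, w3:T. ✓
w3: successors {w0, w7}; <>((p -> q) | ~q) there: w0:T, w7:T. ✓
w4: successors {w0, w4, w5}; <>((p -> q) | ~q) there: w0:T, w4:T, w5:T. ✓
w5: successors {w2, w4, w5, w7}; <>((p -> q) | ~q) there: w2:T, w4:T, w5:T, w7:T. ✓
w7: successors {w0, w2, w5}; <>((p -> q) | ~q) there: w0:T, w2:T, w5:T. ✓
— 6 worlds.
For ~q & [](<>~p -> q):
w0: ~q is F, [](<>~p -> q) is F. ✗
w2: ~q is T, [](<>~p -> q) is F. ✗
w3: ~q is F, [](<>~p -> q) is F. ✗
w4: ~q is F, [](<>~p -> q) is F. ✗
w5: ~q is T, [](<>~p -> q) is F. ✗
w7: ~q is T, [](<>~p -> q) is F. ✗
— 0 worlds.

6 and 0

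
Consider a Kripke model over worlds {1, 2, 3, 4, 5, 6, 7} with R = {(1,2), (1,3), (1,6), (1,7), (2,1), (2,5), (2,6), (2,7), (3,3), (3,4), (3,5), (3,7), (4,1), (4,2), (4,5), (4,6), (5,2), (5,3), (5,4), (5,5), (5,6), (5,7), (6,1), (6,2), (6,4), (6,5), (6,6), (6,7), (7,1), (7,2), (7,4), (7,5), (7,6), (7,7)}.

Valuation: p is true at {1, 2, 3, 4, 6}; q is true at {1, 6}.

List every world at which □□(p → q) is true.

∅

1: successors {2, 3, 6, 7}; □(p → q) there: 2:T, 3:F, 6:F, 7:F. ✗
2: successors {1, 5, 6, 7}; □(p → q) there: 1:F, 5:F, 6:F, 7:F. ✗
3: successors {3, 4, 5, 7}; □(p → q) there: 3:F, 4:F, 5:F, 7:F. ✗
4: successors {1, 2, 5, 6}; □(p → q) there: 1:F, 2:T, 5:F, 6:F. ✗
5: successors {2, 3, 4, 5, 6, 7}; □(p → q) there: 2:T, 3:F, 4:F, 5:F, 6:F, 7:F. ✗
6: successors {1, 2, 4, 5, 6, 7}; □(p → q) there: 1:F, 2:T, 4:F, 5:F, 6:F, 7:F. ✗
7: successors {1, 2, 4, 5, 6, 7}; □(p → q) there: 1:F, 2:T, 4:F, 5:F, 6:F, 7:F. ✗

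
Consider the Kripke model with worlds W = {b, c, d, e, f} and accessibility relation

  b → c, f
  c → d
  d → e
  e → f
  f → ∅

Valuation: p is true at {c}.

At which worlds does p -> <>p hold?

b: p is F, <>p is T. ✓
c: p is T, <>p is F. ✗
d: p is F, <>p is F. ✓
e: p is F, <>p is F. ✓
f: p is F, <>p is F. ✓

{b, d, e, f}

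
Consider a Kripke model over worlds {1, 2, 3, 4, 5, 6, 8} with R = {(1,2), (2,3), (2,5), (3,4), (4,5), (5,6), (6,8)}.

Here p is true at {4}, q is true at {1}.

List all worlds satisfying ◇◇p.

{2}

1: successors {2}; ◇p there: 2:F. ✗
2: successors {3, 5}; ◇p there: 3:T, 5:F. ✓
3: successors {4}; ◇p there: 4:F. ✗
4: successors {5}; ◇p there: 5:F. ✗
5: successors {6}; ◇p there: 6:F. ✗
6: successors {8}; ◇p there: 8:F. ✗
8: no successors, so ◇◇p fails. ✗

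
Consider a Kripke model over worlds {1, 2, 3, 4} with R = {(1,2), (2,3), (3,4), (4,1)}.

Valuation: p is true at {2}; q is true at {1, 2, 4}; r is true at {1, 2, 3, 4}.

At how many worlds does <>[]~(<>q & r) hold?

1

1: successors {2}; []~(<>q & r) there: 2:F. ✗
2: successors {3}; []~(<>q & r) there: 3:F. ✗
3: successors {4}; []~(<>q & r) there: 4:F. ✗
4: successors {1}; []~(<>q & r) there: 1:T. ✓
Satisfying worlds: {4}.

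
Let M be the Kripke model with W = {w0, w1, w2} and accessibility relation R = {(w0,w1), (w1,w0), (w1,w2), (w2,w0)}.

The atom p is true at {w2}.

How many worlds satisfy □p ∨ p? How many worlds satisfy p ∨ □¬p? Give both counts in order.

For □p ∨ p:
w0: □p is F, p is F. ✗
w1: □p is F, p is F. ✗
w2: □p is F, p is T. ✓
— 1 world.
For p ∨ □¬p:
w0: p is F, □¬p is T. ✓
w1: p is F, □¬p is F. ✗
w2: p is T, □¬p is T. ✓
— 2 worlds.

1 and 2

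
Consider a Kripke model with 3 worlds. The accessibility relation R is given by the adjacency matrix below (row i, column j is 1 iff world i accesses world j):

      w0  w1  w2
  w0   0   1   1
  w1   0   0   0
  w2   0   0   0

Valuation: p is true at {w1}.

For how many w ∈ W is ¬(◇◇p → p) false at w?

w0: ◇◇p → p is T. ✗
w1: ◇◇p → p is T. ✗
w2: ◇◇p → p is T. ✗
Satisfying worlds: ∅.
So ¬(◇◇p → p) fails at the other 3 worlds.

3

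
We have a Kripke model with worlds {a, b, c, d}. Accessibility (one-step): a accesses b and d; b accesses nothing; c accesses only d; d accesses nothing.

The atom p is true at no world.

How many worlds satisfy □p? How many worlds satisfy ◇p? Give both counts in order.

2 and 0

For □p:
a: successors {b, d}; p there: b:F, d:F. ✗
b: no successors, so □p holds vacuously. ✓
c: successors {d}; p there: d:F. ✗
d: no successors, so □p holds vacuously. ✓
— 2 worlds.
For ◇p:
a: successors {b, d}; p there: b:F, d:F. ✗
b: no successors, so ◇p fails. ✗
c: successors {d}; p there: d:F. ✗
d: no successors, so ◇p fails. ✗
— 0 worlds.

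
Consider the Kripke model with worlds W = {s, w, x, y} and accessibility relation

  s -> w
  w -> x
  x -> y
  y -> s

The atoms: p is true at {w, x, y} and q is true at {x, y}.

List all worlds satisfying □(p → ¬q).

{s, y}

s: successors {w}; p → ¬q there: w:T. ✓
w: successors {x}; p → ¬q there: x:F. ✗
x: successors {y}; p → ¬q there: y:F. ✗
y: successors {s}; p → ¬q there: s:T. ✓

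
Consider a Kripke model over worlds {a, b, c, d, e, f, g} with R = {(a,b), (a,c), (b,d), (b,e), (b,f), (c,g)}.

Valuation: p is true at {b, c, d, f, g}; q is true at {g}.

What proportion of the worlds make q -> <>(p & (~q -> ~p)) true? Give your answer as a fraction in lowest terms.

6/7

a: q is F, <>(p & (~q -> ~p)) is F. ✓
b: q is F, <>(p & (~q -> ~p)) is F. ✓
c: q is F, <>(p & (~q -> ~p)) is T. ✓
d: q is F, <>(p & (~q -> ~p)) is F. ✓
e: q is F, <>(p & (~q -> ~p)) is F. ✓
f: q is F, <>(p & (~q -> ~p)) is F. ✓
g: q is T, <>(p & (~q -> ~p)) is F. ✗
That's 6 of 7 worlds, so 6/7.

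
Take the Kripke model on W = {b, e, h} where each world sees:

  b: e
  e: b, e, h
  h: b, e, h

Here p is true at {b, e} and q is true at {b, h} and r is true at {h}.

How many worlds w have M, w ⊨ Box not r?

b: successors {e}; not r there: e:T. ✓
e: successors {b, e, h}; not r there: b:T, e:T, h:F. ✗
h: successors {b, e, h}; not r there: b:T, e:T, h:F. ✗
Satisfying worlds: {b}.

1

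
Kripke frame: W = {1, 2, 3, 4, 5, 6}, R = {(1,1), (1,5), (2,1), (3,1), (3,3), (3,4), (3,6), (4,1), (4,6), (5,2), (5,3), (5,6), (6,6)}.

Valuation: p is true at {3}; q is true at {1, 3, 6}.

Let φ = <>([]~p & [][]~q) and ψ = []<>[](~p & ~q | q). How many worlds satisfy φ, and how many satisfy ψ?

0 and 6

For <>([]~p & [][]~q):
1: successors {1, 5}; []~p & [][]~q there: 1:F, 5:F. ✗
2: successors {1}; []~p & [][]~q there: 1:F. ✗
3: successors {1, 3, 4, 6}; []~p & [][]~q there: 1:F, 3:F, 4:F, 6:F. ✗
4: successors {1, 6}; []~p & [][]~q there: 1:F, 6:F. ✗
5: successors {2, 3, 6}; []~p & [][]~q there: 2:F, 3:F, 6:F. ✗
6: successors {6}; []~p & [][]~q there: 6:F. ✗
— 0 worlds.
For []<>[](~p & ~q | q):
1: successors {1, 5}; <>[](~p & ~q | q) there: 1:T, 5:T. ✓
2: successors {1}; <>[](~p & ~q | q) there: 1:T. ✓
3: successors {1, 3, 4, 6}; <>[](~p & ~q | q) there: 1:T, 3:T, 4:T, 6:T. ✓
4: successors {1, 6}; <>[](~p & ~q | q) there: 1:T, 6:T. ✓
5: successors {2, 3, 6}; <>[](~p & ~q | q) there: 2:T, 3:T, 6:T. ✓
6: successors {6}; <>[](~p & ~q | q) there: 6:T. ✓
— 6 worlds.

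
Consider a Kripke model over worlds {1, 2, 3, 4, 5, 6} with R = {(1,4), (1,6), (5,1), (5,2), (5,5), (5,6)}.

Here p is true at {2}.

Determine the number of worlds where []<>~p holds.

4

1: successors {4, 6}; <>~p there: 4:F, 6:F. ✗
2: no successors, so []<>~p holds vacuously. ✓
3: no successors, so []<>~p holds vacuously. ✓
4: no successors, so []<>~p holds vacuously. ✓
5: successors {1, 2, 5, 6}; <>~p there: 1:T, 2:F, 5:T, 6:F. ✗
6: no successors, so []<>~p holds vacuously. ✓
Satisfying worlds: {2, 3, 4, 6}.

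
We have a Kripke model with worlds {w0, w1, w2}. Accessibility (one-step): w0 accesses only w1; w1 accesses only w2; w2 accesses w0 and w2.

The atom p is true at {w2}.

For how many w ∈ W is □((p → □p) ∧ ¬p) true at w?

w0: successors {w1}; (p → □p) ∧ ¬p there: w1:T. ✓
w1: successors {w2}; (p → □p) ∧ ¬p there: w2:F. ✗
w2: successors {w0, w2}; (p → □p) ∧ ¬p there: w0:T, w2:F. ✗
Satisfying worlds: {w0}.

1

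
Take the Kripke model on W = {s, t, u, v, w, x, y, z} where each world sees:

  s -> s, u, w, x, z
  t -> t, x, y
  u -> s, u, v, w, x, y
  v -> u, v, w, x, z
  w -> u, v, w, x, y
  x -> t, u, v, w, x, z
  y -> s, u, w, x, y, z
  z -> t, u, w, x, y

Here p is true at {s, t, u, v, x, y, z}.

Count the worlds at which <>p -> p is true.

7

s: <>p is T, p is T. ✓
t: <>p is T, p is T. ✓
u: <>p is T, p is T. ✓
v: <>p is T, p is T. ✓
w: <>p is T, p is F. ✗
x: <>p is T, p is T. ✓
y: <>p is T, p is T. ✓
z: <>p is T, p is T. ✓
Satisfying worlds: {s, t, u, v, x, y, z}.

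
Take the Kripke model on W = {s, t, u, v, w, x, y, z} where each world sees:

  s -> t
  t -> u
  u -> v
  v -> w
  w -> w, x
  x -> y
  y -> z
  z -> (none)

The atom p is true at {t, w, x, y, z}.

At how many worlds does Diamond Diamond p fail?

4

s: successors {t}; Diamond p there: t:F. ✗
t: successors {u}; Diamond p there: u:F. ✗
u: successors {v}; Diamond p there: v:T. ✓
v: successors {w}; Diamond p there: w:T. ✓
w: successors {w, x}; Diamond p there: w:T, x:T. ✓
x: successors {y}; Diamond p there: y:T. ✓
y: successors {z}; Diamond p there: z:F. ✗
z: no successors, so Diamond Diamond p fails. ✗
Satisfying worlds: {u, v, w, x}.
So Diamond Diamond p fails at the other 4 worlds.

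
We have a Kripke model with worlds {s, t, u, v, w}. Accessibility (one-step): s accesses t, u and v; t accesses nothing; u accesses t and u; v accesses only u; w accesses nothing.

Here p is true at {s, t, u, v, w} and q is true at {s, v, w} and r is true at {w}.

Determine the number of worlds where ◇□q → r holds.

s: ◇□q is T, r is F. ✗
t: ◇□q is F, r is F. ✓
u: ◇□q is T, r is F. ✗
v: ◇□q is F, r is F. ✓
w: ◇□q is F, r is T. ✓
Satisfying worlds: {t, v, w}.

3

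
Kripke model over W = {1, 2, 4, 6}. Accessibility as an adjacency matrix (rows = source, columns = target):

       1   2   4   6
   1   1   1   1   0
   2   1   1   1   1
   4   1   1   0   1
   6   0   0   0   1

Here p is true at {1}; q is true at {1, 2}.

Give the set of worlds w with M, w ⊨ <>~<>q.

{2, 4, 6}

1: successors {1, 2, 4}; ~<>q there: 1:F, 2:F, 4:F. ✗
2: successors {1, 2, 4, 6}; ~<>q there: 1:F, 2:F, 4:F, 6:T. ✓
4: successors {1, 2, 6}; ~<>q there: 1:F, 2:F, 6:T. ✓
6: successors {6}; ~<>q there: 6:T. ✓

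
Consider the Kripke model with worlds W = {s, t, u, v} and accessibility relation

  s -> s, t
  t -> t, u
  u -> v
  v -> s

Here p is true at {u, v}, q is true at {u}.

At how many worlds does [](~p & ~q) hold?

s: successors {s, t}; ~p & ~q there: s:T, t:T. ✓
t: successors {t, u}; ~p & ~q there: t:T, u:F. ✗
u: successors {v}; ~p & ~q there: v:F. ✗
v: successors {s}; ~p & ~q there: s:T. ✓
Satisfying worlds: {s, v}.

2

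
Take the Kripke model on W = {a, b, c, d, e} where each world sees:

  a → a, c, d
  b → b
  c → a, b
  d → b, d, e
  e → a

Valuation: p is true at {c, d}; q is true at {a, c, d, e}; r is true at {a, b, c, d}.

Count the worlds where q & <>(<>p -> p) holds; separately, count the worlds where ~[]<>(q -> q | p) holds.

3 and 0

For q & <>(<>p -> p):
a: q is T, <>(<>p -> p) is T. ✓
b: q is F, <>(<>p -> p) is T. ✗
c: q is T, <>(<>p -> p) is T. ✓
d: q is T, <>(<>p -> p) is T. ✓
e: q is T, <>(<>p -> p) is F. ✗
— 3 worlds.
For ~[]<>(q -> q | p):
a: []<>(q -> q | p) is T. ✗
b: []<>(q -> q | p) is T. ✗
c: []<>(q -> q | p) is T. ✗
d: []<>(q -> q | p) is T. ✗
e: []<>(q -> q | p) is T. ✗
— 0 worlds.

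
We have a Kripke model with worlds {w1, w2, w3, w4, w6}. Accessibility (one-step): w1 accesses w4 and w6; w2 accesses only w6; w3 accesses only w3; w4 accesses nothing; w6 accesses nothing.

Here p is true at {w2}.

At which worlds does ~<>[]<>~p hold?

w1: <>[]<>~p is T. ✗
w2: <>[]<>~p is T. ✗
w3: <>[]<>~p is T. ✗
w4: <>[]<>~p is F. ✓
w6: <>[]<>~p is F. ✓

{w4, w6}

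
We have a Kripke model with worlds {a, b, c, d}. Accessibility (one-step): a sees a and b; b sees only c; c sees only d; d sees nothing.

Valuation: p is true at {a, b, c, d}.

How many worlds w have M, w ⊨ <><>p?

2

a: successors {a, b}; <>p there: a:T, b:T. ✓
b: successors {c}; <>p there: c:T. ✓
c: successors {d}; <>p there: d:F. ✗
d: no successors, so <><>p fails. ✗
Satisfying worlds: {a, b}.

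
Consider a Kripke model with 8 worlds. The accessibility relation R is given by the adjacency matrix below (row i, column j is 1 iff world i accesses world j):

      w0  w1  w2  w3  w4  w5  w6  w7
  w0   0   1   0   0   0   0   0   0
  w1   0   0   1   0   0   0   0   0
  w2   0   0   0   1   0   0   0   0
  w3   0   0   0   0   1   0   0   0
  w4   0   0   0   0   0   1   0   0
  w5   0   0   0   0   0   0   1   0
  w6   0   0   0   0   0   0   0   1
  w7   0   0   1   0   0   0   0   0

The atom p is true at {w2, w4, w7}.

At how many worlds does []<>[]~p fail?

w0: successors {w1}; <>[]~p there: w1:T. ✓
w1: successors {w2}; <>[]~p there: w2:F. ✗
w2: successors {w3}; <>[]~p there: w3:T. ✓
w3: successors {w4}; <>[]~p there: w4:T. ✓
w4: successors {w5}; <>[]~p there: w5:F. ✗
w5: successors {w6}; <>[]~p there: w6:F. ✗
w6: successors {w7}; <>[]~p there: w7:T. ✓
w7: successors {w2}; <>[]~p there: w2:F. ✗
Satisfying worlds: {w0, w2, w3, w6}.
So []<>[]~p fails at the other 4 worlds.

4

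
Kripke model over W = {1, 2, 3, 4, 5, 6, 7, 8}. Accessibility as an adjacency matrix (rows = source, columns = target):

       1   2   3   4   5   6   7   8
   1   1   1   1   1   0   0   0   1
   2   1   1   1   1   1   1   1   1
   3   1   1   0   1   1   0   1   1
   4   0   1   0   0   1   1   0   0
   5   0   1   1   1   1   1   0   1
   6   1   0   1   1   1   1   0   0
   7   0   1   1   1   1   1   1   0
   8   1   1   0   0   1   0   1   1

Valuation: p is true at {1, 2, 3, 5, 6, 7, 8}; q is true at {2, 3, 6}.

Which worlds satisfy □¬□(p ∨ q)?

{4}

1: successors {1, 2, 3, 4, 8}; ¬□(p ∨ q) there: 1:T, 2:T, 3:T, 4:F, 8:F. ✗
2: successors {1, 2, 3, 4, 5, 6, 7, 8}; ¬□(p ∨ q) there: 1:T, 2:T, 3:T, 4:F, 5:T, 6:T, 7:T, 8:F. ✗
3: successors {1, 2, 4, 5, 7, 8}; ¬□(p ∨ q) there: 1:T, 2:T, 4:F, 5:T, 7:T, 8:F. ✗
4: successors {2, 5, 6}; ¬□(p ∨ q) there: 2:T, 5:T, 6:T. ✓
5: successors {2, 3, 4, 5, 6, 8}; ¬□(p ∨ q) there: 2:T, 3:T, 4:F, 5:T, 6:T, 8:F. ✗
6: successors {1, 3, 4, 5, 6}; ¬□(p ∨ q) there: 1:T, 3:T, 4:F, 5:T, 6:T. ✗
7: successors {2, 3, 4, 5, 6, 7}; ¬□(p ∨ q) there: 2:T, 3:T, 4:F, 5:T, 6:T, 7:T. ✗
8: successors {1, 2, 5, 7, 8}; ¬□(p ∨ q) there: 1:T, 2:T, 5:T, 7:T, 8:F. ✗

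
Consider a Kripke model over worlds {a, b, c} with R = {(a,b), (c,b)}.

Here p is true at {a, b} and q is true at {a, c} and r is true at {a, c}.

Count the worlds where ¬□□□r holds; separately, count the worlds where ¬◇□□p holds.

0 and 1

For ¬□□□r:
a: □□□r is T. ✗
b: □□□r is T. ✗
c: □□□r is T. ✗
— 0 worlds.
For ¬◇□□p:
a: ◇□□p is T. ✗
b: ◇□□p is F. ✓
c: ◇□□p is T. ✗
— 1 world.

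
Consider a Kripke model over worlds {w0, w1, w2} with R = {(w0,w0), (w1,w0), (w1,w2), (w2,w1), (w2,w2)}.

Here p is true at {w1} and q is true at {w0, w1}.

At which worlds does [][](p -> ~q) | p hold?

w0: [][](p -> ~q) is T, p is F. ✓
w1: [][](p -> ~q) is F, p is T. ✓
w2: [][](p -> ~q) is F, p is F. ✗

{w0, w1}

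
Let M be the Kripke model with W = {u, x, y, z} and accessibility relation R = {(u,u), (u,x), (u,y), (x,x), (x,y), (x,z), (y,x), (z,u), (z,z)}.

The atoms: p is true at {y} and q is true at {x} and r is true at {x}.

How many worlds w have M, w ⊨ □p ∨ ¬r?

u: □p is F, ¬r is T. ✓
x: □p is F, ¬r is F. ✗
y: □p is F, ¬r is T. ✓
z: □p is F, ¬r is T. ✓
Satisfying worlds: {u, y, z}.

3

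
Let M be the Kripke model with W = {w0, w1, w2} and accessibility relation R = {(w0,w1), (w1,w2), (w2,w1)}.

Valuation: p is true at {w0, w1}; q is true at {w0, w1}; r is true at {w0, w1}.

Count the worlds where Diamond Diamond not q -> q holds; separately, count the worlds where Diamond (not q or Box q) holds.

2 and 1

For Diamond Diamond not q -> q:
w0: Diamond Diamond not q is T, q is T. ✓
w1: Diamond Diamond not q is F, q is T. ✓
w2: Diamond Diamond not q is T, q is F. ✗
— 2 worlds.
For Diamond (not q or Box q):
w0: successors {w1}; not q or Box q there: w1:F. ✗
w1: successors {w2}; not q or Box q there: w2:T. ✓
w2: successors {w1}; not q or Box q there: w1:F. ✗
— 1 world.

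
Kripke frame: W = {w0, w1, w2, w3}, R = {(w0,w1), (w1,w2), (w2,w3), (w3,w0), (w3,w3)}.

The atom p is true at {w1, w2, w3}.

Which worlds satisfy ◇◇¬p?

{w2, w3}

w0: successors {w1}; ◇¬p there: w1:F. ✗
w1: successors {w2}; ◇¬p there: w2:F. ✗
w2: successors {w3}; ◇¬p there: w3:T. ✓
w3: successors {w0, w3}; ◇¬p there: w0:F, w3:T. ✓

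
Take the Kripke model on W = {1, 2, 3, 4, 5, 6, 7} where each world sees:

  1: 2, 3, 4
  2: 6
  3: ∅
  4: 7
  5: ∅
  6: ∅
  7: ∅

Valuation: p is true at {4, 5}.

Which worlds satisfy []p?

{3, 5, 6, 7}

1: successors {2, 3, 4}; p there: 2:F, 3:F, 4:T. ✗
2: successors {6}; p there: 6:F. ✗
3: no successors, so []p holds vacuously. ✓
4: successors {7}; p there: 7:F. ✗
5: no successors, so []p holds vacuously. ✓
6: no successors, so []p holds vacuously. ✓
7: no successors, so []p holds vacuously. ✓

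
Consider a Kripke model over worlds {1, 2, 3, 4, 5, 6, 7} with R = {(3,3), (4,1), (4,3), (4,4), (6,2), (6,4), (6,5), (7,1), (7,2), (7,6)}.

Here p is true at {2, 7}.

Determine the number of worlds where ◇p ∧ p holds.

1: ◇p is F, p is F. ✗
2: ◇p is F, p is T. ✗
3: ◇p is F, p is F. ✗
4: ◇p is F, p is F. ✗
5: ◇p is F, p is F. ✗
6: ◇p is T, p is F. ✗
7: ◇p is T, p is T. ✓
Satisfying worlds: {7}.

1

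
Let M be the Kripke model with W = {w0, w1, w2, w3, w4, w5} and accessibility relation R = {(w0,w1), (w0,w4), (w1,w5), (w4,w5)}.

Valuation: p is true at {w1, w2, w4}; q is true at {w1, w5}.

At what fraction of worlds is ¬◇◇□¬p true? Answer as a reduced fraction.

5/6

w0: ◇◇□¬p is T. ✗
w1: ◇◇□¬p is F. ✓
w2: ◇◇□¬p is F. ✓
w3: ◇◇□¬p is F. ✓
w4: ◇◇□¬p is F. ✓
w5: ◇◇□¬p is F. ✓
That's 5 of 6 worlds, so 5/6.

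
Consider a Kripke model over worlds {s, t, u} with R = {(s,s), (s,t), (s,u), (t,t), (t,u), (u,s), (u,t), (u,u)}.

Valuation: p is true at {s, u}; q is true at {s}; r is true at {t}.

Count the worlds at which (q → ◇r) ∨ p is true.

3

s: q → ◇r is T, p is T. ✓
t: q → ◇r is T, p is F. ✓
u: q → ◇r is T, p is T. ✓
Satisfying worlds: {s, t, u}.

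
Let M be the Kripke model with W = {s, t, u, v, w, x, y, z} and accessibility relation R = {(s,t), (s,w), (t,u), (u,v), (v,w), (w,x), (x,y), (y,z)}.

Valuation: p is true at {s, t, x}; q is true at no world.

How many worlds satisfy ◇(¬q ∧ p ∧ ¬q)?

s: successors {t, w}; ¬q ∧ p ∧ ¬q there: t:T, w:F. ✓
t: successors {u}; ¬q ∧ p ∧ ¬q there: u:F. ✗
u: successors {v}; ¬q ∧ p ∧ ¬q there: v:F. ✗
v: successors {w}; ¬q ∧ p ∧ ¬q there: w:F. ✗
w: successors {x}; ¬q ∧ p ∧ ¬q there: x:T. ✓
x: successors {y}; ¬q ∧ p ∧ ¬q there: y:F. ✗
y: successors {z}; ¬q ∧ p ∧ ¬q there: z:F. ✗
z: no successors, so ◇(¬q ∧ p ∧ ¬q) fails. ✗
Satisfying worlds: {s, w}.

2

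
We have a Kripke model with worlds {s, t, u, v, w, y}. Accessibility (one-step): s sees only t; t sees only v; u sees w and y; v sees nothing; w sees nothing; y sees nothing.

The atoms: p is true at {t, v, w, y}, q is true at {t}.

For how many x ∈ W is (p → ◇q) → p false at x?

2

s: p → ◇q is T, p is F. ✗
t: p → ◇q is F, p is T. ✓
u: p → ◇q is T, p is F. ✗
v: p → ◇q is F, p is T. ✓
w: p → ◇q is F, p is T. ✓
y: p → ◇q is F, p is T. ✓
Satisfying worlds: {t, v, w, y}.
So (p → ◇q) → p fails at the other 2 worlds.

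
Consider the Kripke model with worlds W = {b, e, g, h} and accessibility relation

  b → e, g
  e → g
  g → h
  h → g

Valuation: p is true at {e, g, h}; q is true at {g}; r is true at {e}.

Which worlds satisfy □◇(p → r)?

∅

b: successors {e, g}; ◇(p → r) there: e:F, g:F. ✗
e: successors {g}; ◇(p → r) there: g:F. ✗
g: successors {h}; ◇(p → r) there: h:F. ✗
h: successors {g}; ◇(p → r) there: g:F. ✗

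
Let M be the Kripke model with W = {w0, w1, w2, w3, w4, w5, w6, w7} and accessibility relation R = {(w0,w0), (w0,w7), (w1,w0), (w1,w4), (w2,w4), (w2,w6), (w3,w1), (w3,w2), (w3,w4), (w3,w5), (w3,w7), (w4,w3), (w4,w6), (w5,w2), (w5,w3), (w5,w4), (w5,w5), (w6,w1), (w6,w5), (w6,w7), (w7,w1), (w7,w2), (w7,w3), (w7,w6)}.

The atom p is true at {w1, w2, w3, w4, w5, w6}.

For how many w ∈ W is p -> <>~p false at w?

3

w0: p is F, <>~p is T. ✓
w1: p is T, <>~p is T. ✓
w2: p is T, <>~p is F. ✗
w3: p is T, <>~p is T. ✓
w4: p is T, <>~p is F. ✗
w5: p is T, <>~p is F. ✗
w6: p is T, <>~p is T. ✓
w7: p is F, <>~p is F. ✓
Satisfying worlds: {w0, w1, w3, w6, w7}.
So p -> <>~p fails at the other 3 worlds.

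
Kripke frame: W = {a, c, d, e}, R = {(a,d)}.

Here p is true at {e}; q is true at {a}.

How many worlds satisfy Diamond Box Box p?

1

a: successors {d}; Box Box p there: d:T. ✓
c: no successors, so Diamond Box Box p fails. ✗
d: no successors, so Diamond Box Box p fails. ✗
e: no successors, so Diamond Box Box p fails. ✗
Satisfying worlds: {a}.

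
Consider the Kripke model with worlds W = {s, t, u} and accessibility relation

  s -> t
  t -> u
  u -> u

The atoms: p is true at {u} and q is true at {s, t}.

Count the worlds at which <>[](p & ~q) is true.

s: successors {t}; [](p & ~q) there: t:T. ✓
t: successors {u}; [](p & ~q) there: u:T. ✓
u: successors {u}; [](p & ~q) there: u:T. ✓
Satisfying worlds: {s, t, u}.

3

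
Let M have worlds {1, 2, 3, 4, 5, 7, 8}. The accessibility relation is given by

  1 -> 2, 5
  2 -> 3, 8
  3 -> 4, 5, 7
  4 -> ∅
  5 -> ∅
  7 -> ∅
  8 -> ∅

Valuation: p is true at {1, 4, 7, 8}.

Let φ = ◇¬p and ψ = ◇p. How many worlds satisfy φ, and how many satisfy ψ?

For ◇¬p:
1: successors {2, 5}; ¬p there: 2:T, 5:T. ✓
2: successors {3, 8}; ¬p there: 3:T, 8:F. ✓
3: successors {4, 5, 7}; ¬p there: 4:F, 5:T, 7:F. ✓
4: no successors, so ◇¬p fails. ✗
5: no successors, so ◇¬p fails. ✗
7: no successors, so ◇¬p fails. ✗
8: no successors, so ◇¬p fails. ✗
— 3 worlds.
For ◇p:
1: successors {2, 5}; p there: 2:F, 5:F. ✗
2: successors {3, 8}; p there: 3:F, 8:T. ✓
3: successors {4, 5, 7}; p there: 4:T, 5:F, 7:T. ✓
4: no successors, so ◇p fails. ✗
5: no successors, so ◇p fails. ✗
7: no successors, so ◇p fails. ✗
8: no successors, so ◇p fails. ✗
— 2 worlds.

3 and 2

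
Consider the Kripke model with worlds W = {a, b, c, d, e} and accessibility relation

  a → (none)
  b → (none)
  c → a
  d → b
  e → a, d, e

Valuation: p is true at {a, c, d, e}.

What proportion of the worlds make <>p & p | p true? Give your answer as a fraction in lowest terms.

4/5

a: <>p & p is F, p is T. ✓
b: <>p & p is F, p is F. ✗
c: <>p & p is T, p is T. ✓
d: <>p & p is F, p is T. ✓
e: <>p & p is T, p is T. ✓
That's 4 of 5 worlds, so 4/5.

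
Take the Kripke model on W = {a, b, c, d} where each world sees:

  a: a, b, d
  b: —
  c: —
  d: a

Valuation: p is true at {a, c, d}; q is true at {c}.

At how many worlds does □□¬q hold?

a: successors {a, b, d}; □¬q there: a:T, b:T, d:T. ✓
b: no successors, so □□¬q holds vacuously. ✓
c: no successors, so □□¬q holds vacuously. ✓
d: successors {a}; □¬q there: a:T. ✓
Satisfying worlds: {a, b, c, d}.

4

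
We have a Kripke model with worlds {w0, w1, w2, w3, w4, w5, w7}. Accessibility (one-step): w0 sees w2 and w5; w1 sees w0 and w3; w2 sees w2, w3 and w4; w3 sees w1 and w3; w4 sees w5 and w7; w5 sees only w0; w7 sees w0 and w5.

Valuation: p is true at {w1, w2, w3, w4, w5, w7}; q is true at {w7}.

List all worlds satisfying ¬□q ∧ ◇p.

{w0, w1, w2, w3, w4, w7}

w0: ¬□q is T, ◇p is T. ✓
w1: ¬□q is T, ◇p is T. ✓
w2: ¬□q is T, ◇p is T. ✓
w3: ¬□q is T, ◇p is T. ✓
w4: ¬□q is T, ◇p is T. ✓
w5: ¬□q is T, ◇p is F. ✗
w7: ¬□q is T, ◇p is T. ✓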